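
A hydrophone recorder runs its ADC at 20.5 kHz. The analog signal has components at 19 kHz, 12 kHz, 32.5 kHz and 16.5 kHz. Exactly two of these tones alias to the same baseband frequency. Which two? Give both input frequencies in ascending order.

fs/2 = 10.25 kHz.
19 kHz > fs/2 = 10.25 kHz, folds to fs − 19 kHz = 1.5 kHz.
12 kHz > fs/2 = 10.25 kHz, folds to fs − 12 kHz = 8.5 kHz.
32.5 kHz mod fs = 12 kHz.
12 kHz > fs/2 = 10.25 kHz, folds to fs − 12 kHz = 8.5 kHz.
16.5 kHz > fs/2 = 10.25 kHz, folds to fs − 16.5 kHz = 4 kHz.
12 kHz and 32.5 kHz both map to 8.5 kHz.

12 kHz, 32.5 kHz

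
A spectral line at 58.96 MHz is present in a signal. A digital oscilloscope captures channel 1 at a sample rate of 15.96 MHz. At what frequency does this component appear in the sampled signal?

4.88 MHz

58.96 MHz mod fs = 11.08 MHz.
11.08 MHz > fs/2 = 7.98 MHz, folds to fs − 11.08 MHz = 4.88 MHz.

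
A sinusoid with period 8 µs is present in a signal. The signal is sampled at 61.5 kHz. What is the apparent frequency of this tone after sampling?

2 kHz

T = 8 µs → f = 1/T = 125 kHz.
125 kHz mod fs = 2 kHz.
2 kHz ≤ fs/2 = 30.75 kHz, appears at 2 kHz.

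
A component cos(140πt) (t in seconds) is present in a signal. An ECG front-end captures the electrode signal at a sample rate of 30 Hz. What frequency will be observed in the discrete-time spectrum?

10 Hz

ω = 140π rad/s → f = ω/(2π) = 70 Hz.
70 Hz mod fs = 10 Hz.
10 Hz ≤ fs/2 = 15 Hz, appears at 10 Hz.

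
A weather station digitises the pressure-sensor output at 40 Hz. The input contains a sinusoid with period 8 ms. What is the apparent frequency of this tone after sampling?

5 Hz

T = 8 ms → f = 1/T = 125 Hz.
125 Hz mod fs = 5 Hz.
5 Hz ≤ fs/2 = 20 Hz, appears at 5 Hz.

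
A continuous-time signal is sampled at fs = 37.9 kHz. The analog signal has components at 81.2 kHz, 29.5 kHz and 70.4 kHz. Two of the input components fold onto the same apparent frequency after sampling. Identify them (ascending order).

70.4 kHz, 81.2 kHz

fs/2 = 18.95 kHz.
81.2 kHz mod fs = 5.4 kHz.
5.4 kHz ≤ fs/2 = 18.95 kHz, appears at 5.4 kHz.
29.5 kHz > fs/2 = 18.95 kHz, folds to fs − 29.5 kHz = 8.4 kHz.
70.4 kHz mod fs = 32.5 kHz.
32.5 kHz > fs/2 = 18.95 kHz, folds to fs − 32.5 kHz = 5.4 kHz.
70.4 kHz and 81.2 kHz both map to 5.4 kHz.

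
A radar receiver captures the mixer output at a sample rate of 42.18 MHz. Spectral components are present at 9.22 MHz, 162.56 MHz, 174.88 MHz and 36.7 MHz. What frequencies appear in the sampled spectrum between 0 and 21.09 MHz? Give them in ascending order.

fs/2 = 21.09 MHz.
9.22 MHz ≤ fs/2 = 21.09 MHz, passes unchanged.
162.56 MHz mod fs = 36.02 MHz.
36.02 MHz > fs/2 = 21.09 MHz, folds to fs − 36.02 MHz = 6.16 MHz.
174.88 MHz mod fs = 6.16 MHz.
6.16 MHz ≤ fs/2 = 21.09 MHz, appears at 6.16 MHz.
36.7 MHz > fs/2 = 21.09 MHz, folds to fs − 36.7 MHz = 5.48 MHz.
Distinct values: {5.48 MHz, 6.16 MHz, 9.22 MHz}.

5.48 MHz, 6.16 MHz, 9.22 MHz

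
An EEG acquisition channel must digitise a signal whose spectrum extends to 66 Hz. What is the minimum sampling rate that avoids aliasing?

132 Hz

Nyquist rate = 2 × 66 Hz = 132 Hz.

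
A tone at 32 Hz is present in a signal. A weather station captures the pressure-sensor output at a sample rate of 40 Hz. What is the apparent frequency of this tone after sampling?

8 Hz

32 Hz > fs/2 = 20 Hz, folds to fs − 32 Hz = 8 Hz.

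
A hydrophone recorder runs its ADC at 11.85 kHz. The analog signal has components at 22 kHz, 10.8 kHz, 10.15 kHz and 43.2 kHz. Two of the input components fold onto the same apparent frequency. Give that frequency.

fs/2 = 5.925 kHz.
22 kHz mod fs = 10.15 kHz.
10.15 kHz > fs/2 = 5.925 kHz, folds to fs − 10.15 kHz = 1.7 kHz.
10.8 kHz > fs/2 = 5.925 kHz, folds to fs − 10.8 kHz = 1.05 kHz.
10.15 kHz > fs/2 = 5.925 kHz, folds to fs − 10.15 kHz = 1.7 kHz.
43.2 kHz mod fs = 7.65 kHz.
7.65 kHz > fs/2 = 5.925 kHz, folds to fs − 7.65 kHz = 4.2 kHz.
10.15 kHz and 22 kHz both map to 1.7 kHz.

1.7 kHz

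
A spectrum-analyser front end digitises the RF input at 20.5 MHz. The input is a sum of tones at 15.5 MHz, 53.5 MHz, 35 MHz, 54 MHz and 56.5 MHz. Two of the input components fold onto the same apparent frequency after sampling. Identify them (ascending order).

15.5 MHz, 56.5 MHz

fs/2 = 10.25 MHz.
15.5 MHz > fs/2 = 10.25 MHz, folds to fs − 15.5 MHz = 5 MHz.
53.5 MHz mod fs = 12.5 MHz.
12.5 MHz > fs/2 = 10.25 MHz, folds to fs − 12.5 MHz = 8 MHz.
35 MHz mod fs = 14.5 MHz.
14.5 MHz > fs/2 = 10.25 MHz, folds to fs − 14.5 MHz = 6 MHz.
54 MHz mod fs = 13 MHz.
13 MHz > fs/2 = 10.25 MHz, folds to fs − 13 MHz = 7.5 MHz.
56.5 MHz mod fs = 15.5 MHz.
15.5 MHz > fs/2 = 10.25 MHz, folds to fs − 15.5 MHz = 5 MHz.
15.5 MHz and 56.5 MHz both map to 5 MHz.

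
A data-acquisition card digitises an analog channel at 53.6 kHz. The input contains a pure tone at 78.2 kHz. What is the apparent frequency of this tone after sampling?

78.2 kHz mod fs = 24.6 kHz.
24.6 kHz ≤ fs/2 = 26.8 kHz, appears at 24.6 kHz.

24.6 kHz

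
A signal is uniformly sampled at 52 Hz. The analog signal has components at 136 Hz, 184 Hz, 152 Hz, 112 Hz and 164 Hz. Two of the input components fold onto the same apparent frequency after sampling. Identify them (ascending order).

fs/2 = 26 Hz.
136 Hz mod fs = 32 Hz.
32 Hz > fs/2 = 26 Hz, folds to fs − 32 Hz = 20 Hz.
184 Hz mod fs = 28 Hz.
28 Hz > fs/2 = 26 Hz, folds to fs − 28 Hz = 24 Hz.
152 Hz mod fs = 48 Hz.
48 Hz > fs/2 = 26 Hz, folds to fs − 48 Hz = 4 Hz.
112 Hz mod fs = 8 Hz.
8 Hz ≤ fs/2 = 26 Hz, appears at 8 Hz.
164 Hz mod fs = 8 Hz.
8 Hz ≤ fs/2 = 26 Hz, appears at 8 Hz.
112 Hz and 164 Hz both map to 8 Hz.

112 Hz, 164 Hz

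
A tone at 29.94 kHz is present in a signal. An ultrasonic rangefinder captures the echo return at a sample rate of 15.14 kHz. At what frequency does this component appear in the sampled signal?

29.94 kHz mod fs = 14.8 kHz.
14.8 kHz > fs/2 = 7.57 kHz, folds to fs − 14.8 kHz = 0.34 kHz.

0.34 kHz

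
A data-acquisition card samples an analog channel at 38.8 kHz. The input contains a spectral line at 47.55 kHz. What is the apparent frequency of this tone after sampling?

47.55 kHz mod fs = 8.75 kHz.
8.75 kHz ≤ fs/2 = 19.4 kHz, appears at 8.75 kHz.

8.75 kHz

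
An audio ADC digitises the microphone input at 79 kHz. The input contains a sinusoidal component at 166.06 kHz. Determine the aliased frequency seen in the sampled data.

166.06 kHz mod fs = 8.06 kHz.
8.06 kHz ≤ fs/2 = 39.5 kHz, appears at 8.06 kHz.

8.06 kHz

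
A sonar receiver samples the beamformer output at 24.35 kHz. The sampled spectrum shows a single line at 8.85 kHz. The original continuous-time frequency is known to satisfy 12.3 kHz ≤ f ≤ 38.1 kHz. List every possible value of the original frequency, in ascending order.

Frequencies that alias to 8.85 kHz are k·fs ± 8.85 kHz for integer k ≥ 0.
k=0: 8.85 kHz.
k=1: 15.5 kHz, 33.2 kHz.
k=2: 39.85 kHz, 57.55 kHz.
Within [12.3 kHz, 38.1 kHz]: 15.5 kHz, 33.2 kHz.

15.5 kHz, 33.2 kHz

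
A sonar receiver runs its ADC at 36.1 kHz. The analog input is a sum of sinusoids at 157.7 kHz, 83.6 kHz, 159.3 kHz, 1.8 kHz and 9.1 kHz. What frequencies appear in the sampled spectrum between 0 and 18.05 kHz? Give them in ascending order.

1.8 kHz, 9.1 kHz, 11.4 kHz, 13.3 kHz, 14.9 kHz

fs/2 = 18.05 kHz.
157.7 kHz mod fs = 13.3 kHz.
13.3 kHz ≤ fs/2 = 18.05 kHz, appears at 13.3 kHz.
83.6 kHz mod fs = 11.4 kHz.
11.4 kHz ≤ fs/2 = 18.05 kHz, appears at 11.4 kHz.
159.3 kHz mod fs = 14.9 kHz.
14.9 kHz ≤ fs/2 = 18.05 kHz, appears at 14.9 kHz.
1.8 kHz ≤ fs/2 = 18.05 kHz, passes unchanged.
9.1 kHz ≤ fs/2 = 18.05 kHz, passes unchanged.
Distinct values: {1.8 kHz, 9.1 kHz, 11.4 kHz, 13.3 kHz, 14.9 kHz}.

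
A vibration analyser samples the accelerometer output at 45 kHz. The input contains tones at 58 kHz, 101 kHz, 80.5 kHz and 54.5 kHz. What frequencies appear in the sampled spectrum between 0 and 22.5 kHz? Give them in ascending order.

9.5 kHz, 11 kHz, 13 kHz

fs/2 = 22.5 kHz.
58 kHz mod fs = 13 kHz.
13 kHz ≤ fs/2 = 22.5 kHz, appears at 13 kHz.
101 kHz mod fs = 11 kHz.
11 kHz ≤ fs/2 = 22.5 kHz, appears at 11 kHz.
80.5 kHz mod fs = 35.5 kHz.
35.5 kHz > fs/2 = 22.5 kHz, folds to fs − 35.5 kHz = 9.5 kHz.
54.5 kHz mod fs = 9.5 kHz.
9.5 kHz ≤ fs/2 = 22.5 kHz, appears at 9.5 kHz.
Distinct values: {9.5 kHz, 11 kHz, 13 kHz}.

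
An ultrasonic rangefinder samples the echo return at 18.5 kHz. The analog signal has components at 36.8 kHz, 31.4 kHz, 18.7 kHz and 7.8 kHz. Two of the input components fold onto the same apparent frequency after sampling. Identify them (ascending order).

fs/2 = 9.25 kHz.
36.8 kHz mod fs = 18.3 kHz.
18.3 kHz > fs/2 = 9.25 kHz, folds to fs − 18.3 kHz = 0.2 kHz.
31.4 kHz mod fs = 12.9 kHz.
12.9 kHz > fs/2 = 9.25 kHz, folds to fs − 12.9 kHz = 5.6 kHz.
18.7 kHz mod fs = 0.2 kHz.
0.2 kHz ≤ fs/2 = 9.25 kHz, appears at 0.2 kHz.
7.8 kHz ≤ fs/2 = 9.25 kHz, passes unchanged.
18.7 kHz and 36.8 kHz both map to 0.2 kHz.

18.7 kHz, 36.8 kHz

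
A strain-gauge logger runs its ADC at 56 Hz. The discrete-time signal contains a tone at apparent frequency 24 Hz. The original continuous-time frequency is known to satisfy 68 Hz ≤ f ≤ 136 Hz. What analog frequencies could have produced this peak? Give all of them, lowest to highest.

80 Hz, 88 Hz, 136 Hz

Frequencies that alias to 24 Hz are k·fs ± 24 Hz for integer k ≥ 0.
k=0: 24 Hz.
k=1: 32 Hz, 80 Hz.
k=2: 88 Hz, 136 Hz.
k=3: 144 Hz, 192 Hz.
Within [68 Hz, 136 Hz]: 80 Hz, 88 Hz, 136 Hz.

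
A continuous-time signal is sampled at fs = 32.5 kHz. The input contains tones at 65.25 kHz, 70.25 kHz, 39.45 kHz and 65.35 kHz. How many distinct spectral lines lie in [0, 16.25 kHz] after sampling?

fs/2 = 16.25 kHz.
65.25 kHz mod fs = 0.25 kHz.
0.25 kHz ≤ fs/2 = 16.25 kHz, appears at 0.25 kHz.
70.25 kHz mod fs = 5.25 kHz.
5.25 kHz ≤ fs/2 = 16.25 kHz, appears at 5.25 kHz.
39.45 kHz mod fs = 6.95 kHz.
6.95 kHz ≤ fs/2 = 16.25 kHz, appears at 6.95 kHz.
65.35 kHz mod fs = 0.35 kHz.
0.35 kHz ≤ fs/2 = 16.25 kHz, appears at 0.35 kHz.
Distinct values: {0.25 kHz, 0.35 kHz, 5.25 kHz, 6.95 kHz} → 4.

4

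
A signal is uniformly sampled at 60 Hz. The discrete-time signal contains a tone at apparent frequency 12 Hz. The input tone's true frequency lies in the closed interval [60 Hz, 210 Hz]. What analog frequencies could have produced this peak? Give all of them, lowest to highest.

72 Hz, 108 Hz, 132 Hz, 168 Hz, 192 Hz

Frequencies that alias to 12 Hz are k·fs ± 12 Hz for integer k ≥ 0.
k=0: 12 Hz.
k=1: 48 Hz, 72 Hz.
k=2: 108 Hz, 132 Hz.
k=3: 168 Hz, 192 Hz.
k=4: 228 Hz, 252 Hz.
Within [60 Hz, 210 Hz]: 72 Hz, 108 Hz, 132 Hz, 168 Hz, 192 Hz.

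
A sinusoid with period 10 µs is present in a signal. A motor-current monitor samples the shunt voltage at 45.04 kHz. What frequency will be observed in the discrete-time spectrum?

T = 10 µs → f = 1/T = 100 kHz.
100 kHz mod fs = 9.92 kHz.
9.92 kHz ≤ fs/2 = 22.52 kHz, appears at 9.92 kHz.

9.92 kHz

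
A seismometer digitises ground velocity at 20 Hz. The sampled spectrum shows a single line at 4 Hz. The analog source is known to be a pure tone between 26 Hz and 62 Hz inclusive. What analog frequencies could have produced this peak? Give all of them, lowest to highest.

36 Hz, 44 Hz, 56 Hz

Frequencies that alias to 4 Hz are k·fs ± 4 Hz for integer k ≥ 0.
k=0: 4 Hz.
k=1: 16 Hz, 24 Hz.
k=2: 36 Hz, 44 Hz.
k=3: 56 Hz, 64 Hz.
k=4: 76 Hz, 84 Hz.
Within [26 Hz, 62 Hz]: 36 Hz, 44 Hz, 56 Hz.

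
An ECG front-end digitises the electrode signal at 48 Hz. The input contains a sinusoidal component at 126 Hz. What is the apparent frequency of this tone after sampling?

126 Hz mod fs = 30 Hz.
30 Hz > fs/2 = 24 Hz, folds to fs − 30 Hz = 18 Hz.

18 Hz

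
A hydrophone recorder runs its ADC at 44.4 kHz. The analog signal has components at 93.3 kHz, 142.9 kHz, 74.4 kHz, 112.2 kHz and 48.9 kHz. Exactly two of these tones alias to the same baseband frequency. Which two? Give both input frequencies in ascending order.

48.9 kHz, 93.3 kHz

fs/2 = 22.2 kHz.
93.3 kHz mod fs = 4.5 kHz.
4.5 kHz ≤ fs/2 = 22.2 kHz, appears at 4.5 kHz.
142.9 kHz mod fs = 9.7 kHz.
9.7 kHz ≤ fs/2 = 22.2 kHz, appears at 9.7 kHz.
74.4 kHz mod fs = 30 kHz.
30 kHz > fs/2 = 22.2 kHz, folds to fs − 30 kHz = 14.4 kHz.
112.2 kHz mod fs = 23.4 kHz.
23.4 kHz > fs/2 = 22.2 kHz, folds to fs − 23.4 kHz = 21 kHz.
48.9 kHz mod fs = 4.5 kHz.
4.5 kHz ≤ fs/2 = 22.2 kHz, appears at 4.5 kHz.
48.9 kHz and 93.3 kHz both map to 4.5 kHz.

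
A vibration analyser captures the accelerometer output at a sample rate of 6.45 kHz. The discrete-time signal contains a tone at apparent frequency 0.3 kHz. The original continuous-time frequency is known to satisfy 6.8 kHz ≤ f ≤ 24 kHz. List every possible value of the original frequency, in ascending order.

12.6 kHz, 13.2 kHz, 19.05 kHz, 19.65 kHz

Frequencies that alias to 0.3 kHz are k·fs ± 0.3 kHz for integer k ≥ 0.
k=0: 0.3 kHz.
k=1: 6.15 kHz, 6.75 kHz.
k=2: 12.6 kHz, 13.2 kHz.
k=3: 19.05 kHz, 19.65 kHz.
k=4: 25.5 kHz, 26.1 kHz.
Within [6.8 kHz, 24 kHz]: 12.6 kHz, 13.2 kHz, 19.05 kHz, 19.65 kHz.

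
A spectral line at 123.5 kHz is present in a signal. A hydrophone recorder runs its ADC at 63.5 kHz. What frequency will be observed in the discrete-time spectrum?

123.5 kHz mod fs = 60 kHz.
60 kHz > fs/2 = 31.75 kHz, folds to fs − 60 kHz = 3.5 kHz.

3.5 kHz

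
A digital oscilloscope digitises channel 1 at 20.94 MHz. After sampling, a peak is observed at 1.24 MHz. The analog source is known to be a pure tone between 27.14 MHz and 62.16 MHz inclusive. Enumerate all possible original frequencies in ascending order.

Frequencies that alias to 1.24 MHz are k·fs ± 1.24 MHz for integer k ≥ 0.
k=0: 1.24 MHz.
k=1: 19.7 MHz, 22.18 MHz.
k=2: 40.64 MHz, 43.12 MHz.
k=3: 61.58 MHz, 64.06 MHz.
k=4: 82.52 MHz, 85 MHz.
Within [27.14 MHz, 62.16 MHz]: 40.64 MHz, 43.12 MHz, 61.58 MHz.

40.64 MHz, 43.12 MHz, 61.58 MHz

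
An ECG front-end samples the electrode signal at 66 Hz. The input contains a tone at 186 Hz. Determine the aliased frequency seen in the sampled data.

186 Hz mod fs = 54 Hz.
54 Hz > fs/2 = 33 Hz, folds to fs − 54 Hz = 12 Hz.

12 Hz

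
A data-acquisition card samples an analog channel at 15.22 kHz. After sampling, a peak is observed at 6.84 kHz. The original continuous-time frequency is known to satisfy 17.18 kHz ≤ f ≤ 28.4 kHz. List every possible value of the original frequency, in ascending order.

Frequencies that alias to 6.84 kHz are k·fs ± 6.84 kHz for integer k ≥ 0.
k=0: 6.84 kHz.
k=1: 8.38 kHz, 22.06 kHz.
k=2: 23.6 kHz, 37.28 kHz.
k=3: 38.82 kHz, 52.5 kHz.
Within [17.18 kHz, 28.4 kHz]: 22.06 kHz, 23.6 kHz.

22.06 kHz, 23.6 kHz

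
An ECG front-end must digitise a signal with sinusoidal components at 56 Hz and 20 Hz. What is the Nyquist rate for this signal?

Highest-frequency component: 56 Hz.
Nyquist rate = 2 × 56 Hz = 112 Hz.

112 Hz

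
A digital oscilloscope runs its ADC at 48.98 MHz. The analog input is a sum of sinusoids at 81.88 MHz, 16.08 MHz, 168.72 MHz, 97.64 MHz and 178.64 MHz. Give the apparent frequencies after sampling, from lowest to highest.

fs/2 = 24.49 MHz.
81.88 MHz mod fs = 32.9 MHz.
32.9 MHz > fs/2 = 24.49 MHz, folds to fs − 32.9 MHz = 16.08 MHz.
16.08 MHz ≤ fs/2 = 24.49 MHz, passes unchanged.
168.72 MHz mod fs = 21.78 MHz.
21.78 MHz ≤ fs/2 = 24.49 MHz, appears at 21.78 MHz.
97.64 MHz mod fs = 48.66 MHz.
48.66 MHz > fs/2 = 24.49 MHz, folds to fs − 48.66 MHz = 0.32 MHz.
178.64 MHz mod fs = 31.7 MHz.
31.7 MHz > fs/2 = 24.49 MHz, folds to fs − 31.7 MHz = 17.28 MHz.
Distinct values: {0.32 MHz, 16.08 MHz, 17.28 MHz, 21.78 MHz}.

0.32 MHz, 16.08 MHz, 17.28 MHz, 21.78 MHz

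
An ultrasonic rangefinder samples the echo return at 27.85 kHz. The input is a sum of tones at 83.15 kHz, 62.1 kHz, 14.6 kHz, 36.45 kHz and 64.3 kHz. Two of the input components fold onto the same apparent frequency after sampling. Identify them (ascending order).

fs/2 = 13.925 kHz.
83.15 kHz mod fs = 27.45 kHz.
27.45 kHz > fs/2 = 13.925 kHz, folds to fs − 27.45 kHz = 0.4 kHz.
62.1 kHz mod fs = 6.4 kHz.
6.4 kHz ≤ fs/2 = 13.925 kHz, appears at 6.4 kHz.
14.6 kHz > fs/2 = 13.925 kHz, folds to fs − 14.6 kHz = 13.25 kHz.
36.45 kHz mod fs = 8.6 kHz.
8.6 kHz ≤ fs/2 = 13.925 kHz, appears at 8.6 kHz.
64.3 kHz mod fs = 8.6 kHz.
8.6 kHz ≤ fs/2 = 13.925 kHz, appears at 8.6 kHz.
36.45 kHz and 64.3 kHz both map to 8.6 kHz.

36.45 kHz, 64.3 kHz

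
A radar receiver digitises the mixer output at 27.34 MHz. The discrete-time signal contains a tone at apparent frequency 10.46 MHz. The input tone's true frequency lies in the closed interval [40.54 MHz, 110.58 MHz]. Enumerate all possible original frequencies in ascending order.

44.22 MHz, 65.14 MHz, 71.56 MHz, 92.48 MHz, 98.9 MHz

Frequencies that alias to 10.46 MHz are k·fs ± 10.46 MHz for integer k ≥ 0.
k=0: 10.46 MHz.
k=1: 16.88 MHz, 37.8 MHz.
k=2: 44.22 MHz, 65.14 MHz.
k=3: 71.56 MHz, 92.48 MHz.
k=4: 98.9 MHz, 119.82 MHz.
k=5: 126.24 MHz, 147.16 MHz.
Within [40.54 MHz, 110.58 MHz]: 44.22 MHz, 65.14 MHz, 71.56 MHz, 92.48 MHz, 98.9 MHz.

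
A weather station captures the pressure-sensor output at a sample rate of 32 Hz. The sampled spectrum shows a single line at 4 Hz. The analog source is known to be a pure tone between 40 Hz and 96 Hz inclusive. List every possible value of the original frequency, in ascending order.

Frequencies that alias to 4 Hz are k·fs ± 4 Hz for integer k ≥ 0.
k=0: 4 Hz.
k=1: 28 Hz, 36 Hz.
k=2: 60 Hz, 68 Hz.
k=3: 92 Hz, 100 Hz.
k=4: 124 Hz, 132 Hz.
Within [40 Hz, 96 Hz]: 60 Hz, 68 Hz, 92 Hz.

60 Hz, 68 Hz, 92 Hz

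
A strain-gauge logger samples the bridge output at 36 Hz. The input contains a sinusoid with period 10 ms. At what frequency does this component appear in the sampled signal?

T = 10 ms → f = 1/T = 100 Hz.
100 Hz mod fs = 28 Hz.
28 Hz > fs/2 = 18 Hz, folds to fs − 28 Hz = 8 Hz.

8 Hz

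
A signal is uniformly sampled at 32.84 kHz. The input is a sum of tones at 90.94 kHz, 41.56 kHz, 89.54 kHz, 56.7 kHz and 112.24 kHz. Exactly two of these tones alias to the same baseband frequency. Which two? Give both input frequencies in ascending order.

56.7 kHz, 89.54 kHz

fs/2 = 16.42 kHz.
90.94 kHz mod fs = 25.26 kHz.
25.26 kHz > fs/2 = 16.42 kHz, folds to fs − 25.26 kHz = 7.58 kHz.
41.56 kHz mod fs = 8.72 kHz.
8.72 kHz ≤ fs/2 = 16.42 kHz, appears at 8.72 kHz.
89.54 kHz mod fs = 23.86 kHz.
23.86 kHz > fs/2 = 16.42 kHz, folds to fs − 23.86 kHz = 8.98 kHz.
56.7 kHz mod fs = 23.86 kHz.
23.86 kHz > fs/2 = 16.42 kHz, folds to fs − 23.86 kHz = 8.98 kHz.
112.24 kHz mod fs = 13.72 kHz.
13.72 kHz ≤ fs/2 = 16.42 kHz, appears at 13.72 kHz.
56.7 kHz and 89.54 kHz both map to 8.98 kHz.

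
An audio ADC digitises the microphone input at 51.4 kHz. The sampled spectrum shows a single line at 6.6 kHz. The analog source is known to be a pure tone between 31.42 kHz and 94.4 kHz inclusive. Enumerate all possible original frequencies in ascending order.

Frequencies that alias to 6.6 kHz are k·fs ± 6.6 kHz for integer k ≥ 0.
k=0: 6.6 kHz.
k=1: 44.8 kHz, 58 kHz.
k=2: 96.2 kHz, 109.4 kHz.
Within [31.42 kHz, 94.4 kHz]: 44.8 kHz, 58 kHz.

44.8 kHz, 58 kHz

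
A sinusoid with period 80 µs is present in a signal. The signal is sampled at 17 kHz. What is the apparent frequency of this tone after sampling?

T = 80 µs → f = 1/T = 12.5 kHz.
12.5 kHz > fs/2 = 8.5 kHz, folds to fs − 12.5 kHz = 4.5 kHz.

4.5 kHz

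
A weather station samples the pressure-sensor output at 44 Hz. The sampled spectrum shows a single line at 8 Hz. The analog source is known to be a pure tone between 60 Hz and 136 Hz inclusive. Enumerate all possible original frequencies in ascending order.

80 Hz, 96 Hz, 124 Hz

Frequencies that alias to 8 Hz are k·fs ± 8 Hz for integer k ≥ 0.
k=0: 8 Hz.
k=1: 36 Hz, 52 Hz.
k=2: 80 Hz, 96 Hz.
k=3: 124 Hz, 140 Hz.
k=4: 168 Hz, 184 Hz.
Within [60 Hz, 136 Hz]: 80 Hz, 96 Hz, 124 Hz.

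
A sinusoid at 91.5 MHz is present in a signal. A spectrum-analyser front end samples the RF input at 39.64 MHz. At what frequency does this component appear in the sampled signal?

12.22 MHz

91.5 MHz mod fs = 12.22 MHz.
12.22 MHz ≤ fs/2 = 19.82 MHz, appears at 12.22 MHz.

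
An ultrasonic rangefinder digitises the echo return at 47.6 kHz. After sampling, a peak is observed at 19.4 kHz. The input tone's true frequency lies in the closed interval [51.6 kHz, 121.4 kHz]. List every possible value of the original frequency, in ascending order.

Frequencies that alias to 19.4 kHz are k·fs ± 19.4 kHz for integer k ≥ 0.
k=0: 19.4 kHz.
k=1: 28.2 kHz, 67 kHz.
k=2: 75.8 kHz, 114.6 kHz.
k=3: 123.4 kHz, 162.2 kHz.
Within [51.6 kHz, 121.4 kHz]: 67 kHz, 75.8 kHz, 114.6 kHz.

67 kHz, 75.8 kHz, 114.6 kHz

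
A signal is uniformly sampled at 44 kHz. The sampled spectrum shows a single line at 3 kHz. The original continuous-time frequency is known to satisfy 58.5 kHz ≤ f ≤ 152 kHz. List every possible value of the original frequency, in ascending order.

Frequencies that alias to 3 kHz are k·fs ± 3 kHz for integer k ≥ 0.
k=0: 3 kHz.
k=1: 41 kHz, 47 kHz.
k=2: 85 kHz, 91 kHz.
k=3: 129 kHz, 135 kHz.
k=4: 173 kHz, 179 kHz.
Within [58.5 kHz, 152 kHz]: 85 kHz, 91 kHz, 129 kHz, 135 kHz.

85 kHz, 91 kHz, 129 kHz, 135 kHz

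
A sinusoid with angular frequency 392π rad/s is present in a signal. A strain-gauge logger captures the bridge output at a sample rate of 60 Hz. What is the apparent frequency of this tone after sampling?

16 Hz

ω = 392π rad/s → f = ω/(2π) = 196 Hz.
196 Hz mod fs = 16 Hz.
16 Hz ≤ fs/2 = 30 Hz, appears at 16 Hz.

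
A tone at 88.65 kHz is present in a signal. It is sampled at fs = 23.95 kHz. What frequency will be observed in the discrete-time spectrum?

88.65 kHz mod fs = 16.8 kHz.
16.8 kHz > fs/2 = 11.975 kHz, folds to fs − 16.8 kHz = 7.15 kHz.

7.15 kHz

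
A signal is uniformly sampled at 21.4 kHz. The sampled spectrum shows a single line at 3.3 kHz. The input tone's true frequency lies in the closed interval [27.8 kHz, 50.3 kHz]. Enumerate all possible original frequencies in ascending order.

39.5 kHz, 46.1 kHz

Frequencies that alias to 3.3 kHz are k·fs ± 3.3 kHz for integer k ≥ 0.
k=0: 3.3 kHz.
k=1: 18.1 kHz, 24.7 kHz.
k=2: 39.5 kHz, 46.1 kHz.
k=3: 60.9 kHz, 67.5 kHz.
Within [27.8 kHz, 50.3 kHz]: 39.5 kHz, 46.1 kHz.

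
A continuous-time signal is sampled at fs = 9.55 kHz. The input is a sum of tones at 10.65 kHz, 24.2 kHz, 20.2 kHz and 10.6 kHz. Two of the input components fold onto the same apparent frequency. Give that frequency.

1.1 kHz

fs/2 = 4.775 kHz.
10.65 kHz mod fs = 1.1 kHz.
1.1 kHz ≤ fs/2 = 4.775 kHz, appears at 1.1 kHz.
24.2 kHz mod fs = 5.1 kHz.
5.1 kHz > fs/2 = 4.775 kHz, folds to fs − 5.1 kHz = 4.45 kHz.
20.2 kHz mod fs = 1.1 kHz.
1.1 kHz ≤ fs/2 = 4.775 kHz, appears at 1.1 kHz.
10.6 kHz mod fs = 1.05 kHz.
1.05 kHz ≤ fs/2 = 4.775 kHz, appears at 1.05 kHz.
10.65 kHz and 20.2 kHz both map to 1.1 kHz.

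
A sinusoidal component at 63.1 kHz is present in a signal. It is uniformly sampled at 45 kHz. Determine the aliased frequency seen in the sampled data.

18.1 kHz

63.1 kHz mod fs = 18.1 kHz.
18.1 kHz ≤ fs/2 = 22.5 kHz, appears at 18.1 kHz.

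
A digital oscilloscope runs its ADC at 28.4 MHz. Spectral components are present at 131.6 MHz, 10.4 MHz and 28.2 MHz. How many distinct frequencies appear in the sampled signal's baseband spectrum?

fs/2 = 14.2 MHz.
131.6 MHz mod fs = 18 MHz.
18 MHz > fs/2 = 14.2 MHz, folds to fs − 18 MHz = 10.4 MHz.
10.4 MHz ≤ fs/2 = 14.2 MHz, passes unchanged.
28.2 MHz > fs/2 = 14.2 MHz, folds to fs − 28.2 MHz = 0.2 MHz.
Distinct values: {0.2 MHz, 10.4 MHz} → 2.

2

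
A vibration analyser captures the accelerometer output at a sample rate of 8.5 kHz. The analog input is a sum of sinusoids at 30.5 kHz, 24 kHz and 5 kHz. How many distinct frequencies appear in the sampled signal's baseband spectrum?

2

fs/2 = 4.25 kHz.
30.5 kHz mod fs = 5 kHz.
5 kHz > fs/2 = 4.25 kHz, folds to fs − 5 kHz = 3.5 kHz.
24 kHz mod fs = 7 kHz.
7 kHz > fs/2 = 4.25 kHz, folds to fs − 7 kHz = 1.5 kHz.
5 kHz > fs/2 = 4.25 kHz, folds to fs − 5 kHz = 3.5 kHz.
Distinct values: {1.5 kHz, 3.5 kHz} → 2.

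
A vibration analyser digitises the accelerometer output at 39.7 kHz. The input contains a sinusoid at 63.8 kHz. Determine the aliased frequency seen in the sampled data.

63.8 kHz mod fs = 24.1 kHz.
24.1 kHz > fs/2 = 19.85 kHz, folds to fs − 24.1 kHz = 15.6 kHz.

15.6 kHz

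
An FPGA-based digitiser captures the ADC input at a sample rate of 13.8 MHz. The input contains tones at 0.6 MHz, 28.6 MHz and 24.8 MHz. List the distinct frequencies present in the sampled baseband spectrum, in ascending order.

0.6 MHz, 1 MHz, 2.8 MHz

fs/2 = 6.9 MHz.
0.6 MHz ≤ fs/2 = 6.9 MHz, passes unchanged.
28.6 MHz mod fs = 1 MHz.
1 MHz ≤ fs/2 = 6.9 MHz, appears at 1 MHz.
24.8 MHz mod fs = 11 MHz.
11 MHz > fs/2 = 6.9 MHz, folds to fs − 11 MHz = 2.8 MHz.
Distinct values: {0.6 MHz, 1 MHz, 2.8 MHz}.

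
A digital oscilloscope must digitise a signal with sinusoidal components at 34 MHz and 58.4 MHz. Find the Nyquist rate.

116.8 MHz

Highest-frequency component: 58.4 MHz.
Nyquist rate = 2 × 58.4 MHz = 116.8 MHz.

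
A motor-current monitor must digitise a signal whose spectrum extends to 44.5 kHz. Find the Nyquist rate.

89 kHz

Nyquist rate = 2 × 44.5 kHz = 89 kHz.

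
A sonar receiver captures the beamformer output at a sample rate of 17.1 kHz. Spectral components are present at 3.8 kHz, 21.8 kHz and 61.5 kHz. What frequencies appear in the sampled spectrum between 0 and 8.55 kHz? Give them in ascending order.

fs/2 = 8.55 kHz.
3.8 kHz ≤ fs/2 = 8.55 kHz, passes unchanged.
21.8 kHz mod fs = 4.7 kHz.
4.7 kHz ≤ fs/2 = 8.55 kHz, appears at 4.7 kHz.
61.5 kHz mod fs = 10.2 kHz.
10.2 kHz > fs/2 = 8.55 kHz, folds to fs − 10.2 kHz = 6.9 kHz.
Distinct values: {3.8 kHz, 4.7 kHz, 6.9 kHz}.

3.8 kHz, 4.7 kHz, 6.9 kHz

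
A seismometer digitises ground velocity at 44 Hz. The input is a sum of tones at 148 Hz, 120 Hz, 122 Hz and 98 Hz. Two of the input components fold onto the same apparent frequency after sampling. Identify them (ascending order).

fs/2 = 22 Hz.
148 Hz mod fs = 16 Hz.
16 Hz ≤ fs/2 = 22 Hz, appears at 16 Hz.
120 Hz mod fs = 32 Hz.
32 Hz > fs/2 = 22 Hz, folds to fs − 32 Hz = 12 Hz.
122 Hz mod fs = 34 Hz.
34 Hz > fs/2 = 22 Hz, folds to fs − 34 Hz = 10 Hz.
98 Hz mod fs = 10 Hz.
10 Hz ≤ fs/2 = 22 Hz, appears at 10 Hz.
98 Hz and 122 Hz both map to 10 Hz.

98 Hz, 122 Hz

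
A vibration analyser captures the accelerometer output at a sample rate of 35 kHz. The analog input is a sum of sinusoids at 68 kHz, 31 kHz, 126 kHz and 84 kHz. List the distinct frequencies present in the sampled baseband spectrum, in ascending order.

2 kHz, 4 kHz, 14 kHz

fs/2 = 17.5 kHz.
68 kHz mod fs = 33 kHz.
33 kHz > fs/2 = 17.5 kHz, folds to fs − 33 kHz = 2 kHz.
31 kHz > fs/2 = 17.5 kHz, folds to fs − 31 kHz = 4 kHz.
126 kHz mod fs = 21 kHz.
21 kHz > fs/2 = 17.5 kHz, folds to fs − 21 kHz = 14 kHz.
84 kHz mod fs = 14 kHz.
14 kHz ≤ fs/2 = 17.5 kHz, appears at 14 kHz.
Distinct values: {2 kHz, 4 kHz, 14 kHz}.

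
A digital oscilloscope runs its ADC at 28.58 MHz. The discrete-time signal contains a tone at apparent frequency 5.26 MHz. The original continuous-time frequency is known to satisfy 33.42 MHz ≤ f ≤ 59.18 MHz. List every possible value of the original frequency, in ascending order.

33.84 MHz, 51.9 MHz

Frequencies that alias to 5.26 MHz are k·fs ± 5.26 MHz for integer k ≥ 0.
k=0: 5.26 MHz.
k=1: 23.32 MHz, 33.84 MHz.
k=2: 51.9 MHz, 62.42 MHz.
k=3: 80.48 MHz, 91 MHz.
Within [33.42 MHz, 59.18 MHz]: 33.84 MHz, 51.9 MHz.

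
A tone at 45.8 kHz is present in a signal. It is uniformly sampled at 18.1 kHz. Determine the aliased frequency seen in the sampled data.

8.5 kHz

45.8 kHz mod fs = 9.6 kHz.
9.6 kHz > fs/2 = 9.05 kHz, folds to fs − 9.6 kHz = 8.5 kHz.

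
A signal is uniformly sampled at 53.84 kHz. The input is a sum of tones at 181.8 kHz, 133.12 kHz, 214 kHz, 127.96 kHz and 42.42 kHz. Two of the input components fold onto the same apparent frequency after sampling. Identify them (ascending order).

fs/2 = 26.92 kHz.
181.8 kHz mod fs = 20.28 kHz.
20.28 kHz ≤ fs/2 = 26.92 kHz, appears at 20.28 kHz.
133.12 kHz mod fs = 25.44 kHz.
25.44 kHz ≤ fs/2 = 26.92 kHz, appears at 25.44 kHz.
214 kHz mod fs = 52.48 kHz.
52.48 kHz > fs/2 = 26.92 kHz, folds to fs − 52.48 kHz = 1.36 kHz.
127.96 kHz mod fs = 20.28 kHz.
20.28 kHz ≤ fs/2 = 26.92 kHz, appears at 20.28 kHz.
42.42 kHz > fs/2 = 26.92 kHz, folds to fs − 42.42 kHz = 11.42 kHz.
127.96 kHz and 181.8 kHz both map to 20.28 kHz.

127.96 kHz, 181.8 kHz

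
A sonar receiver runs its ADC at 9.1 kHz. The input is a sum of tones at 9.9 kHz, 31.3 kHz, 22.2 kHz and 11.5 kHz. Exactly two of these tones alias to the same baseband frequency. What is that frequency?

fs/2 = 4.55 kHz.
9.9 kHz mod fs = 0.8 kHz.
0.8 kHz ≤ fs/2 = 4.55 kHz, appears at 0.8 kHz.
31.3 kHz mod fs = 4 kHz.
4 kHz ≤ fs/2 = 4.55 kHz, appears at 4 kHz.
22.2 kHz mod fs = 4 kHz.
4 kHz ≤ fs/2 = 4.55 kHz, appears at 4 kHz.
11.5 kHz mod fs = 2.4 kHz.
2.4 kHz ≤ fs/2 = 4.55 kHz, appears at 2.4 kHz.
22.2 kHz and 31.3 kHz both map to 4 kHz.

4 kHz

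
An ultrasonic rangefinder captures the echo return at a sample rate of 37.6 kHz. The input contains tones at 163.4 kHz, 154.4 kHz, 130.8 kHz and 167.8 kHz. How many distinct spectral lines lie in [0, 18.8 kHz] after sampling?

4

fs/2 = 18.8 kHz.
163.4 kHz mod fs = 13 kHz.
13 kHz ≤ fs/2 = 18.8 kHz, appears at 13 kHz.
154.4 kHz mod fs = 4 kHz.
4 kHz ≤ fs/2 = 18.8 kHz, appears at 4 kHz.
130.8 kHz mod fs = 18 kHz.
18 kHz ≤ fs/2 = 18.8 kHz, appears at 18 kHz.
167.8 kHz mod fs = 17.4 kHz.
17.4 kHz ≤ fs/2 = 18.8 kHz, appears at 17.4 kHz.
Distinct values: {4 kHz, 13 kHz, 17.4 kHz, 18 kHz} → 4.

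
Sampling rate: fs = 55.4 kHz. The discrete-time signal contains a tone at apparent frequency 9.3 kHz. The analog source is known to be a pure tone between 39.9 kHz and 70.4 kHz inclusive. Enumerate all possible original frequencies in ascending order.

46.1 kHz, 64.7 kHz

Frequencies that alias to 9.3 kHz are k·fs ± 9.3 kHz for integer k ≥ 0.
k=0: 9.3 kHz.
k=1: 46.1 kHz, 64.7 kHz.
k=2: 101.5 kHz, 120.1 kHz.
Within [39.9 kHz, 70.4 kHz]: 46.1 kHz, 64.7 kHz.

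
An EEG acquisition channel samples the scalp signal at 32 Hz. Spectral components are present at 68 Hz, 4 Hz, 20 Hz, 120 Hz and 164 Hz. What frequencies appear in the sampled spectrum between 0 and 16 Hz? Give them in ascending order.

4 Hz, 8 Hz, 12 Hz

fs/2 = 16 Hz.
68 Hz mod fs = 4 Hz.
4 Hz ≤ fs/2 = 16 Hz, appears at 4 Hz.
4 Hz ≤ fs/2 = 16 Hz, passes unchanged.
20 Hz > fs/2 = 16 Hz, folds to fs − 20 Hz = 12 Hz.
120 Hz mod fs = 24 Hz.
24 Hz > fs/2 = 16 Hz, folds to fs − 24 Hz = 8 Hz.
164 Hz mod fs = 4 Hz.
4 Hz ≤ fs/2 = 16 Hz, appears at 4 Hz.
Distinct values: {4 Hz, 8 Hz, 12 Hz}.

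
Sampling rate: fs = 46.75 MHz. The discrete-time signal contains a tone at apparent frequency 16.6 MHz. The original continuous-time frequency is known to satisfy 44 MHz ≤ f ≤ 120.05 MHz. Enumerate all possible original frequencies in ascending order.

Frequencies that alias to 16.6 MHz are k·fs ± 16.6 MHz for integer k ≥ 0.
k=0: 16.6 MHz.
k=1: 30.15 MHz, 63.35 MHz.
k=2: 76.9 MHz, 110.1 MHz.
k=3: 123.65 MHz, 156.85 MHz.
Within [44 MHz, 120.05 MHz]: 63.35 MHz, 76.9 MHz, 110.1 MHz.

63.35 MHz, 76.9 MHz, 110.1 MHz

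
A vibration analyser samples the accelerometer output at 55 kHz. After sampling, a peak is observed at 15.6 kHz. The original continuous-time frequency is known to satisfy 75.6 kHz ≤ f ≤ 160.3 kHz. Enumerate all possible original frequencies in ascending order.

Frequencies that alias to 15.6 kHz are k·fs ± 15.6 kHz for integer k ≥ 0.
k=0: 15.6 kHz.
k=1: 39.4 kHz, 70.6 kHz.
k=2: 94.4 kHz, 125.6 kHz.
k=3: 149.4 kHz, 180.6 kHz.
k=4: 204.4 kHz, 235.6 kHz.
Within [75.6 kHz, 160.3 kHz]: 94.4 kHz, 125.6 kHz, 149.4 kHz.

94.4 kHz, 125.6 kHz, 149.4 kHz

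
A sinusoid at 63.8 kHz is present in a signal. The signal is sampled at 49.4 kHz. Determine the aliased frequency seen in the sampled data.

63.8 kHz mod fs = 14.4 kHz.
14.4 kHz ≤ fs/2 = 24.7 kHz, appears at 14.4 kHz.

14.4 kHz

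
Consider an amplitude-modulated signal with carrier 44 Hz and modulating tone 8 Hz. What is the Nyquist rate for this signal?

AM sidebands sit at fc ± fm = 36 Hz and 52 Hz.
Highest-frequency component: 52 Hz.
Nyquist rate = 2 × 52 Hz = 104 Hz.

104 Hz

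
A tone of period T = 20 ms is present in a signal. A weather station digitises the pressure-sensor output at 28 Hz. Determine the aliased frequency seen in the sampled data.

6 Hz

T = 20 ms → f = 1/T = 50 Hz.
50 Hz mod fs = 22 Hz.
22 Hz > fs/2 = 14 Hz, folds to fs − 22 Hz = 6 Hz.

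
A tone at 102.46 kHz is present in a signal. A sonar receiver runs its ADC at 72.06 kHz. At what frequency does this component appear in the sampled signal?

102.46 kHz mod fs = 30.4 kHz.
30.4 kHz ≤ fs/2 = 36.03 kHz, appears at 30.4 kHz.

30.4 kHz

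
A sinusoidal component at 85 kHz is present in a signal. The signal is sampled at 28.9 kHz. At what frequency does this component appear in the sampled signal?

1.7 kHz

85 kHz mod fs = 27.2 kHz.
27.2 kHz > fs/2 = 14.45 kHz, folds to fs − 27.2 kHz = 1.7 kHz.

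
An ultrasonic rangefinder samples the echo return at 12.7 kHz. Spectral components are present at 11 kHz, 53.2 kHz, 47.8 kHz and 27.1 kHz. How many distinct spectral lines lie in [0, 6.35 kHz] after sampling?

3

fs/2 = 6.35 kHz.
11 kHz > fs/2 = 6.35 kHz, folds to fs − 11 kHz = 1.7 kHz.
53.2 kHz mod fs = 2.4 kHz.
2.4 kHz ≤ fs/2 = 6.35 kHz, appears at 2.4 kHz.
47.8 kHz mod fs = 9.7 kHz.
9.7 kHz > fs/2 = 6.35 kHz, folds to fs − 9.7 kHz = 3 kHz.
27.1 kHz mod fs = 1.7 kHz.
1.7 kHz ≤ fs/2 = 6.35 kHz, appears at 1.7 kHz.
Distinct values: {1.7 kHz, 2.4 kHz, 3 kHz} → 3.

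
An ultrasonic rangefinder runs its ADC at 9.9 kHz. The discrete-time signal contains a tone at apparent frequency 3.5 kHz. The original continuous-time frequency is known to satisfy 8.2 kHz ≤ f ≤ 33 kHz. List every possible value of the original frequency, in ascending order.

13.4 kHz, 16.3 kHz, 23.3 kHz, 26.2 kHz

Frequencies that alias to 3.5 kHz are k·fs ± 3.5 kHz for integer k ≥ 0.
k=0: 3.5 kHz.
k=1: 6.4 kHz, 13.4 kHz.
k=2: 16.3 kHz, 23.3 kHz.
k=3: 26.2 kHz, 33.2 kHz.
k=4: 36.1 kHz, 43.1 kHz.
Within [8.2 kHz, 33 kHz]: 13.4 kHz, 16.3 kHz, 23.3 kHz, 26.2 kHz.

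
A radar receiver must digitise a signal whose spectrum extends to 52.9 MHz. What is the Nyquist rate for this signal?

105.8 MHz

Nyquist rate = 2 × 52.9 MHz = 105.8 MHz.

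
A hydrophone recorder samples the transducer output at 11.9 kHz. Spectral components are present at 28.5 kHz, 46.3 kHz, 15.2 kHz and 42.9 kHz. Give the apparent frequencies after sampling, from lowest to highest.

1.3 kHz, 3.3 kHz, 4.7 kHz

fs/2 = 5.95 kHz.
28.5 kHz mod fs = 4.7 kHz.
4.7 kHz ≤ fs/2 = 5.95 kHz, appears at 4.7 kHz.
46.3 kHz mod fs = 10.6 kHz.
10.6 kHz > fs/2 = 5.95 kHz, folds to fs − 10.6 kHz = 1.3 kHz.
15.2 kHz mod fs = 3.3 kHz.
3.3 kHz ≤ fs/2 = 5.95 kHz, appears at 3.3 kHz.
42.9 kHz mod fs = 7.2 kHz.
7.2 kHz > fs/2 = 5.95 kHz, folds to fs − 7.2 kHz = 4.7 kHz.
Distinct values: {1.3 kHz, 3.3 kHz, 4.7 kHz}.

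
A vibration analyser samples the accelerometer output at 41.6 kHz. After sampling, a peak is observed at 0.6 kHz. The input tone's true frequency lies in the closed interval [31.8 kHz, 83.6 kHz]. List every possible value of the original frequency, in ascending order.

41 kHz, 42.2 kHz, 82.6 kHz

Frequencies that alias to 0.6 kHz are k·fs ± 0.6 kHz for integer k ≥ 0.
k=0: 0.6 kHz.
k=1: 41 kHz, 42.2 kHz.
k=2: 82.6 kHz, 83.8 kHz.
k=3: 124.2 kHz, 125.4 kHz.
Within [31.8 kHz, 83.6 kHz]: 41 kHz, 42.2 kHz, 82.6 kHz.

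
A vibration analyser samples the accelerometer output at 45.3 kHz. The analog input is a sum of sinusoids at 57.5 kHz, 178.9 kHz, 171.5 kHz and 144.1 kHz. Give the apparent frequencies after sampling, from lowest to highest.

2.3 kHz, 8.2 kHz, 9.7 kHz, 12.2 kHz

fs/2 = 22.65 kHz.
57.5 kHz mod fs = 12.2 kHz.
12.2 kHz ≤ fs/2 = 22.65 kHz, appears at 12.2 kHz.
178.9 kHz mod fs = 43 kHz.
43 kHz > fs/2 = 22.65 kHz, folds to fs − 43 kHz = 2.3 kHz.
171.5 kHz mod fs = 35.6 kHz.
35.6 kHz > fs/2 = 22.65 kHz, folds to fs − 35.6 kHz = 9.7 kHz.
144.1 kHz mod fs = 8.2 kHz.
8.2 kHz ≤ fs/2 = 22.65 kHz, appears at 8.2 kHz.
Distinct values: {2.3 kHz, 8.2 kHz, 9.7 kHz, 12.2 kHz}.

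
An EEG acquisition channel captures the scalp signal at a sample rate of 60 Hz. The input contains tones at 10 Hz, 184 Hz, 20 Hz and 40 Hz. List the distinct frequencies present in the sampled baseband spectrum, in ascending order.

fs/2 = 30 Hz.
10 Hz ≤ fs/2 = 30 Hz, passes unchanged.
184 Hz mod fs = 4 Hz.
4 Hz ≤ fs/2 = 30 Hz, appears at 4 Hz.
20 Hz ≤ fs/2 = 30 Hz, passes unchanged.
40 Hz > fs/2 = 30 Hz, folds to fs − 40 Hz = 20 Hz.
Distinct values: {4 Hz, 10 Hz, 20 Hz}.

4 Hz, 10 Hz, 20 Hz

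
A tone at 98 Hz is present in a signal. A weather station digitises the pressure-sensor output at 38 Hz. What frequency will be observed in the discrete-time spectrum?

16 Hz

98 Hz mod fs = 22 Hz.
22 Hz > fs/2 = 19 Hz, folds to fs − 22 Hz = 16 Hz.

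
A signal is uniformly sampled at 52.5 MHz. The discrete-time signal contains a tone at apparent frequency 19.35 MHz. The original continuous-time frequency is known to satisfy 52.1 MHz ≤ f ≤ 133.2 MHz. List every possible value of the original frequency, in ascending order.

Frequencies that alias to 19.35 MHz are k·fs ± 19.35 MHz for integer k ≥ 0.
k=0: 19.35 MHz.
k=1: 33.15 MHz, 71.85 MHz.
k=2: 85.65 MHz, 124.35 MHz.
k=3: 138.15 MHz, 176.85 MHz.
Within [52.1 MHz, 133.2 MHz]: 71.85 MHz, 85.65 MHz, 124.35 MHz.

71.85 MHz, 85.65 MHz, 124.35 MHz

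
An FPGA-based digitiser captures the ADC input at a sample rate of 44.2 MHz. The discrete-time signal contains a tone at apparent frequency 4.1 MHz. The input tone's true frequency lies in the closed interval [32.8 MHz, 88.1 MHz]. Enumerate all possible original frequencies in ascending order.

Frequencies that alias to 4.1 MHz are k·fs ± 4.1 MHz for integer k ≥ 0.
k=0: 4.1 MHz.
k=1: 40.1 MHz, 48.3 MHz.
k=2: 84.3 MHz, 92.5 MHz.
k=3: 128.5 MHz, 136.7 MHz.
Within [32.8 MHz, 88.1 MHz]: 40.1 MHz, 48.3 MHz, 84.3 MHz.

40.1 MHz, 48.3 MHz, 84.3 MHz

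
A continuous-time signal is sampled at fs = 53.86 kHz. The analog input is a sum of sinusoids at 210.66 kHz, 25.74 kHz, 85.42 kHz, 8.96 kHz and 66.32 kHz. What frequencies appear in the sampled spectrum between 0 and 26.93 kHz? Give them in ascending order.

fs/2 = 26.93 kHz.
210.66 kHz mod fs = 49.08 kHz.
49.08 kHz > fs/2 = 26.93 kHz, folds to fs − 49.08 kHz = 4.78 kHz.
25.74 kHz ≤ fs/2 = 26.93 kHz, passes unchanged.
85.42 kHz mod fs = 31.56 kHz.
31.56 kHz > fs/2 = 26.93 kHz, folds to fs − 31.56 kHz = 22.3 kHz.
8.96 kHz ≤ fs/2 = 26.93 kHz, passes unchanged.
66.32 kHz mod fs = 12.46 kHz.
12.46 kHz ≤ fs/2 = 26.93 kHz, appears at 12.46 kHz.
Distinct values: {4.78 kHz, 8.96 kHz, 12.46 kHz, 22.3 kHz, 25.74 kHz}.

4.78 kHz, 8.96 kHz, 12.46 kHz, 22.3 kHz, 25.74 kHz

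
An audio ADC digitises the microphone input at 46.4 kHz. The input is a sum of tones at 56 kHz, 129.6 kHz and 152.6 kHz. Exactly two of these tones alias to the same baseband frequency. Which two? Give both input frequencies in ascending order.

56 kHz, 129.6 kHz

fs/2 = 23.2 kHz.
56 kHz mod fs = 9.6 kHz.
9.6 kHz ≤ fs/2 = 23.2 kHz, appears at 9.6 kHz.
129.6 kHz mod fs = 36.8 kHz.
36.8 kHz > fs/2 = 23.2 kHz, folds to fs − 36.8 kHz = 9.6 kHz.
152.6 kHz mod fs = 13.4 kHz.
13.4 kHz ≤ fs/2 = 23.2 kHz, appears at 13.4 kHz.
56 kHz and 129.6 kHz both map to 9.6 kHz.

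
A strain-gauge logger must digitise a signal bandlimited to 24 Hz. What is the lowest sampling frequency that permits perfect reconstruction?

48 Hz

Nyquist rate = 2 × 24 Hz = 48 Hz.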